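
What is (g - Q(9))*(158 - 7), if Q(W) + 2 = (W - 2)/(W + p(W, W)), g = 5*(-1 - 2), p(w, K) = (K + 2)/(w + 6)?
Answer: -302453/146 ≈ -2071.6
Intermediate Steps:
p(w, K) = (2 + K)/(6 + w)
g = -15 (g = 5*(-3) = -15)
Q(W) = -2 + (-2 + W)/(W + (2 + W)/(6 + W)) (Q(W) = -2 + (W - 2)/(W + (2 + W)/(6 + W)) = -2 + (-2 + W)/(W + (2 + W)/(6 + W)))
(g - Q(9))*(158 - 7) = (-15 - (-16 - 1*9² - 10*9)/(2 + 9² + 7*9))*(158 - 7) = (-15 - (-16 - 1*81 - 90)/(2 + 81 + 63))*151 = (-15 - (-16 - 81 - 90)/146)*151 = (-15 - (-187)/146)*151 = (-15 - 1*(-187/146))*151 = (-15 + 187/146)*151 = -2003/146*151 = -302453/146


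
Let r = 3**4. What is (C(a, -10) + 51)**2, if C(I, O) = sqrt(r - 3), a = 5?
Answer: (51 + sqrt(78))**2 ≈ 3579.8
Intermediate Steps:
r = 81
C(I, O) = sqrt(78) (C(I, O) = sqrt(81 - 3) = sqrt(78))
(C(a, -10) + 51)**2 = (sqrt(78) + 51)**2 = (51 + sqrt(78))**2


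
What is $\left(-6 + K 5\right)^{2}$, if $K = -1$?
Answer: $121$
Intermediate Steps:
$\left(-6 + K 5\right)^{2} = \left(-6 - 5\right)^{2} = \left(-11\right)^{2} = 121$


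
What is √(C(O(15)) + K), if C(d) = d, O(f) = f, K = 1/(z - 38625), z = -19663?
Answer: √3185144117/14572 ≈ 3.8730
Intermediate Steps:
K = -1/58288 (K = 1/(-19663 - 38625) = 1/(-58288) = -1/58288 ≈ -1.7156e-5)
√(C(O(15)) + K) = √(15 - 1/58288) = √(874319/58288) = √3185144117/14572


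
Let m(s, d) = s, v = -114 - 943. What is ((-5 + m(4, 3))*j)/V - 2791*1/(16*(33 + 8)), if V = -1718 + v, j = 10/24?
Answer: -4646851/1092240 ≈ -4.2544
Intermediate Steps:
v = -1057
j = 5/12 (j = 10*(1/24) = 5/12 ≈ 0.41667)
V = -2775 (V = -1718 - 1057 = -2775)
((-5 + m(4, 3))*j)/V - 2791*1/(16*(33 + 8)) = ((-5 + 4)*(5/12))/(-2775) - 2791*1/(16*(33 + 8)) = -1*5/12*(-1/2775) - 2791/(16*41) = -5/12*(-1/2775) - 2791/656 = 1/6660 - 2791*1/656 = 1/6660 - 2791/656 = -4646851/1092240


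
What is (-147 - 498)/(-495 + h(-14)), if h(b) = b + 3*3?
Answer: 129/100 ≈ 1.2900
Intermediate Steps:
h(b) = 9 + b (h(b) = b + 9 = 9 + b)
(-147 - 498)/(-495 + h(-14)) = (-147 - 498)/(-495 + (9 - 14)) = -645/(-495 - 5) = -645/(-500) = -645*(-1/500) = 129/100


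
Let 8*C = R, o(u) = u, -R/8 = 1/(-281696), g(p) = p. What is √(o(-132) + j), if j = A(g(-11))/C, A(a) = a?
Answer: 2*I*√774697 ≈ 1760.3*I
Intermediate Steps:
R = 1/35212 (R = -8/(-281696) = -8*(-1/281696) = 1/35212 ≈ 2.8399e-5)
C = 1/281696 (C = (⅛)*(1/35212) = 1/281696 ≈ 3.5499e-6)
j = -3098656 (j = -11/1/281696 = -11*281696 = -3098656)
√(o(-132) + j) = √(-132 - 3098656) = √(-3098788) = 2*I*√774697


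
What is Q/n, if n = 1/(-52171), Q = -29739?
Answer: 1551513369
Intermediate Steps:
n = -1/52171 ≈ -1.9168e-5
Q/n = -29739/(-1/52171) = -29739*(-52171) = 1551513369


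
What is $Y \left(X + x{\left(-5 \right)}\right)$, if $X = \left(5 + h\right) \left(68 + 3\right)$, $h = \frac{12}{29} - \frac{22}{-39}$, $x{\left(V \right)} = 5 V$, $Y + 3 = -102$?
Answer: $- \frac{15811460}{377} \approx -41940.0$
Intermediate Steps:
$Y = -105$ ($Y = -3 - 102 = -105$)
$h = \frac{1106}{1131}$ ($h = 12 \cdot \frac{1}{29} - - \frac{22}{39} = \frac{12}{29} + \frac{22}{39} = \frac{1106}{1131} \approx 0.9779$)
$X = \frac{480031}{1131}$ ($X = \left(5 + \frac{1106}{1131}\right) \left(68 + 3\right) = \frac{6761}{1131} \cdot 71 = \frac{480031}{1131} \approx 424.43$)
$Y \left(X + x{\left(-5 \right)}\right) = - 105 \left(\frac{480031}{1131} + 5 \left(-5\right)\right) = - 105 \left(\frac{480031}{1131} - 25\right) = \left(-105\right) \frac{451756}{1131} = - \frac{15811460}{377}$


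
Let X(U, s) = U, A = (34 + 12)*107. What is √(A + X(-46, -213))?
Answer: 2*√1219 ≈ 69.828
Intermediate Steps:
A = 4922 (A = 46*107 = 4922)
√(A + X(-46, -213)) = √(4922 - 46) = √4876 = 2*√1219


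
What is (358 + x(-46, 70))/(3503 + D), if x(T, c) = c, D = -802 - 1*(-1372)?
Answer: 428/4073 ≈ 0.10508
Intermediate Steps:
D = 570 (D = -802 + 1372 = 570)
(358 + x(-46, 70))/(3503 + D) = (358 + 70)/(3503 + 570) = 428/4073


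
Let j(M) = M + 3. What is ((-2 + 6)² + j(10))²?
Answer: 841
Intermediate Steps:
j(M) = 3 + M
((-2 + 6)² + j(10))² = ((-2 + 6)² + (3 + 10))² = (4² + 13)² = (16 + 13)² = 29² = 841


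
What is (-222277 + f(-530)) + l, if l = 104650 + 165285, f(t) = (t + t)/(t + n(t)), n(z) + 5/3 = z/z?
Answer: 18968679/398 ≈ 47660.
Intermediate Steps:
n(z) = -2/3 (n(z) = -5/3 + z/z = -5/3 + 1 = -2/3)
f(t) = 2*t/(-2/3 + t) (f(t) = (t + t)/(t - 2/3) = (2*t)/(-2/3 + t) = 2*t/(-2/3 + t))
l = 269935
(-222277 + f(-530)) + l = (-222277 + 6*(-530)/(-2 + 3*(-530))) + 269935 = (-222277 + 6*(-530)/(-2 - 1590)) + 269935 = (-222277 + 6*(-530)/(-1592)) + 269935 = (-222277 + 6*(-530)*(-1/1592)) + 269935 = (-222277 + 795/398) + 269935 = -88465451/398 + 269935 = 18968679/398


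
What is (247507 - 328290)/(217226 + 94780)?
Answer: -80783/312006 ≈ -0.25891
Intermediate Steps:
(247507 - 328290)/(217226 + 94780) = -80783/312006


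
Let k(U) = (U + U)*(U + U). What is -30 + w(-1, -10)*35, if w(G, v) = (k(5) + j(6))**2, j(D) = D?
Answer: 393230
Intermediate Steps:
k(U) = 4*U**2 (k(U) = (2*U)*(2*U) = 4*U**2)
w(G, v) = 11236 (w(G, v) = (4*5**2 + 6)**2 = (4*25 + 6)**2 = (100 + 6)**2 = 106**2 = 11236)
-30 + w(-1, -10)*35 = -30 + 11236*35 = -30 + 393260 = 393230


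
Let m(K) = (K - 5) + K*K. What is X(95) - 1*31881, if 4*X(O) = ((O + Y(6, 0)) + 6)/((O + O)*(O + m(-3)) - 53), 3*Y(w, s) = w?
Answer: -2319278885/72748 ≈ -31881.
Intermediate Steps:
m(K) = -5 + K + K**2 (m(K) = (-5 + K) + K**2 = -5 + K + K**2)
Y(w, s) = w/3
X(O) = (8 + O)/(4*(-53 + 2*O*(1 + O))) (X(O) = (((O + (1/3)*6) + 6)/((O + O)*(O + (-5 - 3 + (-3)**2)) - 53))/4 = (((O + 2) + 6)/((2*O)*(O + (-5 - 3 + 9)) - 53))/4 = (((2 + O) + 6)/((2*O)*(O + 1) - 53))/4 = ((8 + O)/((2*O)*(1 + O) - 53))/4 = ((8 + O)/(2*O*(1 + O) - 53))/4 = ((8 + O)/(-53 + 2*O*(1 + O)))/4 = (8 + O)/(4*(-53 + 2*O*(1 + O))))
X(95) - 1*31881 = (8 + 95)/(4*(-53 + 2*95 + 2*95**2)) - 1*31881 = (1/4)*103/(-53 + 190 + 2*9025) - 31881 = (1/4)*103/(-53 + 190 + 18050) - 31881 = (1/4)*103/18187 - 31881 = (1/4)*(1/18187)*103 - 31881 = 103/72748 - 31881 = -2319278885/72748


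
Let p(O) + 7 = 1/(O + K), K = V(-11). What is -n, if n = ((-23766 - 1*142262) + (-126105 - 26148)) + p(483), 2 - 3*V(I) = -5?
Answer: 463427325/1456 ≈ 3.1829e+5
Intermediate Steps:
V(I) = 7/3 (V(I) = ⅔ - ⅓*(-5) = ⅔ + 5/3 = 7/3)
K = 7/3 ≈ 2.3333
p(O) = -7 + 1/(7/3 + O) (p(O) = -7 + 1/(O + 7/3) = -7 + 1/(7/3 + O))
n = -463427325/1456 (n = ((-23766 - 1*142262) + (-126105 - 26148)) + (-46 - 21*483)/(7 + 3*483) = ((-23766 - 142262) - 152253) + (-46 - 10143)/(7 + 1449) = (-166028 - 152253) - 10189/1456 = -318281 + (1/1456)*(-10189) = -318281 - 10189/1456 = -463427325/1456 ≈ -3.1829e+5)
-n = -1*(-463427325/1456) = 463427325/1456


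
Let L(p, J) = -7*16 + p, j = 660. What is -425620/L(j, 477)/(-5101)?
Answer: 106405/698837 ≈ 0.15226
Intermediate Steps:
L(p, J) = -112 + p
-425620/L(j, 477)/(-5101) = -425620/(-112 + 660)/(-5101) = -425620/548*(-1/5101) = -425620*1/548*(-1/5101) = -106405/137*(-1/5101) = 106405/698837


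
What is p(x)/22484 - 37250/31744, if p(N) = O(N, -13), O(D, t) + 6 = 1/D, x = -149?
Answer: -15602528985/13293260288 ≈ -1.1737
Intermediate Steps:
O(D, t) = -6 + 1/D
p(N) = -6 + 1/N
p(x)/22484 - 37250/31744 = (-6 + 1/(-149))/22484 - 37250/31744 = (-6 - 1/149)*(1/22484) - 37250*1/31744 = -895/149*1/22484 - 18625/15872 = -895/3350116 - 18625/15872 = -15602528985/13293260288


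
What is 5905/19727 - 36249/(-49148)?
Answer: 1005302963/969542596 ≈ 1.0369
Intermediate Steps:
5905/19727 - 36249/(-49148) = 5905*(1/19727) - 36249*(-1/49148) = 5905/19727 + 36249/49148 = 1005302963/969542596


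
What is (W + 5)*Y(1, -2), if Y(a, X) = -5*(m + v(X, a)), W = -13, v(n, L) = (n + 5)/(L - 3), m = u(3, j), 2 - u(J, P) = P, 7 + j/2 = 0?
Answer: 580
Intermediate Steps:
j = -14 (j = -14 + 2*0 = -14 + 0 = -14)
u(J, P) = 2 - P
m = 16 (m = 2 - 1*(-14) = 2 + 14 = 16)
v(n, L) = (5 + n)/(-3 + L)
Y(a, X) = -80 - 5*(5 + X)/(-3 + a) (Y(a, X) = -5*(16 + (5 + X)/(-3 + a)) = -80 - 5*(5 + X)/(-3 + a))
(W + 5)*Y(1, -2) = (-13 + 5)*(5*(43 - 1*(-2) - 16*1)/(-3 + 1)) = -40*(43 + 2 - 16)/(-2) = -40*(-1)*29/2 = -8*(-145/2) = 580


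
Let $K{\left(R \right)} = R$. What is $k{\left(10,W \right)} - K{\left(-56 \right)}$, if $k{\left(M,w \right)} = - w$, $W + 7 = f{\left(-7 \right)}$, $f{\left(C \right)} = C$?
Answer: $70$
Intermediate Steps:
$W = -14$ ($W = -7 - 7 = -14$)
$k{\left(10,W \right)} - K{\left(-56 \right)} = \left(-1\right) \left(-14\right) - -56 = 14 + 56 = 70$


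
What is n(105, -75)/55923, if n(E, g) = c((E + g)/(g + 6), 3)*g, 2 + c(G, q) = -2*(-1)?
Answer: 0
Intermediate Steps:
c(G, q) = 0 (c(G, q) = -2 - 2*(-1) = -2 + 2 = 0)
n(E, g) = 0 (n(E, g) = 0*g = 0)
n(105, -75)/55923 = 0/55923 = 0*(1/55923) = 0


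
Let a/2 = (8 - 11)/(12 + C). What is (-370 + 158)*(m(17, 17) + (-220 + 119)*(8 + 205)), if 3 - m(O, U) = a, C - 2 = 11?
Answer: 114001728/25 ≈ 4.5601e+6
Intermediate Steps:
C = 13 (C = 2 + 11 = 13)
a = -6/25 (a = 2*((8 - 11)/(12 + 13)) = 2*(-3/25) = -6/25 ≈ -0.24000)
m(O, U) = 81/25 (m(O, U) = 3 - 1*(-6/25) = 3 + 6/25 = 81/25)
(-370 + 158)*(m(17, 17) + (-220 + 119)*(8 + 205)) = (-370 + 158)*(81/25 + (-220 + 119)*(8 + 205)) = -212*(81/25 - 101*213) = -212*(81/25 - 21513) = -212*(-537744/25) = 114001728/25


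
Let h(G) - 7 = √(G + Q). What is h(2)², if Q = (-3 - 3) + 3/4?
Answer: (14 + I*√13)²/4 ≈ 45.75 + 25.239*I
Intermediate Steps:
Q = -21/4 (Q = -6 + 3*(¼) = -6 + ¾ = -21/4 ≈ -5.2500)
h(G) = 7 + √(-21/4 + G) (h(G) = 7 + √(G - 21/4) = 7 + √(-21/4 + G))
h(2)² = (7 + √(-21 + 4*2)/2)² = (7 + √(-21 + 8)/2)² = (7 + √(-13)/2)² = (7 + (I*√13)/2)² = (7 + I*√13/2)²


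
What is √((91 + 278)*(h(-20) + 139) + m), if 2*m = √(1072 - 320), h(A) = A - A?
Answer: √(51291 + 2*√47) ≈ 226.51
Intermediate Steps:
h(A) = 0
m = 2*√47 (m = √(1072 - 320)/2 = √752/2 = (4*√47)/2 = 2*√47 ≈ 13.711)
√((91 + 278)*(h(-20) + 139) + m) = √((91 + 278)*(0 + 139) + 2*√47) = √(369*139 + 2*√47) = √(51291 + 2*√47)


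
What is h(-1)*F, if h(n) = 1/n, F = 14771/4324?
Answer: -14771/4324 ≈ -3.4160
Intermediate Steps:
F = 14771/4324 (F = 14771*(1/4324) = 14771/4324 ≈ 3.4160)
h(-1)*F = (14771/4324)/(-1) = -1*14771/4324 = -14771/4324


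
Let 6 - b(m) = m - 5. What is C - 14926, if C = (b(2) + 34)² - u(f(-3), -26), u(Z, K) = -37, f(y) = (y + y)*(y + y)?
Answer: -13040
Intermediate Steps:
b(m) = 11 - m (b(m) = 6 - (m - 5) = 6 - (-5 + m) = 6 + (5 - m) = 11 - m)
f(y) = 4*y² (f(y) = (2*y)*(2*y) = 4*y²)
C = 1886 (C = ((11 - 1*2) + 34)² - 1*(-37) = ((11 - 2) + 34)² + 37 = (9 + 34)² + 37 = 43² + 37 = 1849 + 37 = 1886)
C - 14926 = 1886 - 14926 = -13040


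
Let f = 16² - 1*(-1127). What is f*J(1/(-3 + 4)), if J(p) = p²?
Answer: 1383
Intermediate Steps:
f = 1383 (f = 256 + 1127 = 1383)
f*J(1/(-3 + 4)) = 1383*(1/(-3 + 4))² = 1383*(1/1)² = 1383*1² = 1383*1 = 1383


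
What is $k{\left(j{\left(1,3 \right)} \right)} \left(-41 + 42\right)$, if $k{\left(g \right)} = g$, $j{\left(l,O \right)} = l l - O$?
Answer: $-2$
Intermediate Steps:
$j{\left(l,O \right)} = l^{2} - O$
$k{\left(j{\left(1,3 \right)} \right)} \left(-41 + 42\right) = \left(1^{2} - 3\right) \left(-41 + 42\right) = \left(1 - 3\right) 1 = \left(-2\right) 1 = -2$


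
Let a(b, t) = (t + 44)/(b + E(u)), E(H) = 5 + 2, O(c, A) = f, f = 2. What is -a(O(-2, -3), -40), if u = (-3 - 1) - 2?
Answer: -4/9 ≈ -0.44444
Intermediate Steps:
u = -6 (u = -4 - 2 = -6)
O(c, A) = 2
E(H) = 7
a(b, t) = (44 + t)/(7 + b) (a(b, t) = (t + 44)/(b + 7) = (44 + t)/(7 + b))
-a(O(-2, -3), -40) = -(44 - 40)/(7 + 2) = -4/9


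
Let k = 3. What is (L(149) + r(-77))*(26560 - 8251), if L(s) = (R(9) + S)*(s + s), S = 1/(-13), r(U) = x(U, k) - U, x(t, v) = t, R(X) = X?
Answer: 632905512/13 ≈ 4.8685e+7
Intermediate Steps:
r(U) = 0 (r(U) = U - U = 0)
S = -1/13 ≈ -0.076923
L(s) = 232*s/13 (L(s) = (9 - 1/13)*(s + s) = 116*(2*s)/13 = 232*s/13)
(L(149) + r(-77))*(26560 - 8251) = ((232/13)*149 + 0)*(26560 - 8251) = (34568/13 + 0)*18309 = (34568/13)*18309 = 632905512/13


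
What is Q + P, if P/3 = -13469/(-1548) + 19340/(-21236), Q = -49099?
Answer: -134439938615/2739444 ≈ -49076.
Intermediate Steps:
P = 64022341/2739444 (P = 3*(-13469/(-1548) + 19340/(-21236)) = 3*(-13469*(-1/1548) + 19340*(-1/21236)) = 3*(13469/1548 - 4835/5309) = 3*(64022341/8218332) = 64022341/2739444 ≈ 23.371)
Q + P = -49099 + 64022341/2739444 = -134439938615/2739444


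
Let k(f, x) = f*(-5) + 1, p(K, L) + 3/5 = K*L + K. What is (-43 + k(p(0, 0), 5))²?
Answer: 1521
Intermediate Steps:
p(K, L) = -⅗ + K + K*L (p(K, L) = -⅗ + (K*L + K) = -⅗ + (K + K*L) = -⅗ + K + K*L)
k(f, x) = 1 - 5*f (k(f, x) = -5*f + 1 = 1 - 5*f)
(-43 + k(p(0, 0), 5))² = (-43 + (1 - 5*(-⅗ + 0 + 0*0)))² = (-43 + (1 - 5*(-⅗ + 0 + 0)))² = (-43 + (1 - 5*(-⅗)))² = (-43 + (1 + 3))² = (-43 + 4)² = (-39)² = 1521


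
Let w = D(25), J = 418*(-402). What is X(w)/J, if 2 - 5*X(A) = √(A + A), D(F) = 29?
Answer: -1/420090 + √58/840180 ≈ 6.6840e-6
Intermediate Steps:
J = -168036
w = 29
X(A) = ⅖ - √2*√A/5 (X(A) = ⅖ - √(A + A)/5 = ⅖ - √2*√A/5)
X(w)/J = (⅖ - √2*√29/5)/(-168036) = (⅖ - √58/5)*(-1/168036) = -1/420090 + √58/840180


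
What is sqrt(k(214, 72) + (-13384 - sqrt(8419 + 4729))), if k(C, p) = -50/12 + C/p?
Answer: sqrt(-481867 - 72*sqrt(3287))/6 ≈ 116.19*I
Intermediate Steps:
k(C, p) = -25/6 + C/p (k(C, p) = -50*1/12 + C/p = -25/6 + C/p)
sqrt(k(214, 72) + (-13384 - sqrt(8419 + 4729))) = sqrt((-25/6 + 214/72) + (-13384 - sqrt(8419 + 4729))) = sqrt((-25/6 + 214*(1/72)) + (-13384 - sqrt(13148))) = sqrt((-25/6 + 107/36) + (-13384 - 2*sqrt(3287))) = sqrt(-43/36 + (-13384 - 2*sqrt(3287))) = sqrt(-481867/36 - 2*sqrt(3287))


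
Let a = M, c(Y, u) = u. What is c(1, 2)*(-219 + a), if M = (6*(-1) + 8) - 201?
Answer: -836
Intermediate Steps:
M = -199 (M = (-6 + 8) - 201 = 2 - 201 = -199)
a = -199
c(1, 2)*(-219 + a) = 2*(-219 - 199) = 2*(-418) = -836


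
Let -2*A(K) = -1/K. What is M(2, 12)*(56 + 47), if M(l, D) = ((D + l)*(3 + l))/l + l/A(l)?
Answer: 4429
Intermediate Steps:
A(K) = 1/(2*K) (A(K) = -(-1)/(2*K) = 1/(2*K))
M(l, D) = 2*l² + (3 + l)*(D + l)/l (M(l, D) = ((D + l)*(3 + l))/l + l/((1/(2*l))) = ((3 + l)*(D + l))/l + l*(2*l) = (3 + l)*(D + l)/l + 2*l² = 2*l² + (3 + l)*(D + l)/l)
M(2, 12)*(56 + 47) = (3 + 12 + 2 + 2*2² + 3*12/2)*(56 + 47) = (3 + 12 + 2 + 2*4 + 3*12*(½))*103 = (3 + 12 + 2 + 8 + 18)*103 = 43*103 = 4429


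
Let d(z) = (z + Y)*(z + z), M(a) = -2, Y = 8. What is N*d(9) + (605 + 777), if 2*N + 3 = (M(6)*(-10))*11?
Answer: 34583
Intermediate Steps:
d(z) = 2*z*(8 + z) (d(z) = (z + 8)*(z + z) = (8 + z)*(2*z) = 2*z*(8 + z))
N = 217/2 (N = -3/2 + (-2*(-10)*11)/2 = -3/2 + (20*11)/2 = -3/2 + (1/2)*220 = -3/2 + 110 = 217/2 ≈ 108.50)
N*d(9) + (605 + 777) = 217*(2*9*(8 + 9))/2 + (605 + 777) = 217*(2*9*17)/2 + 1382 = (217/2)*306 + 1382 = 33201 + 1382 = 34583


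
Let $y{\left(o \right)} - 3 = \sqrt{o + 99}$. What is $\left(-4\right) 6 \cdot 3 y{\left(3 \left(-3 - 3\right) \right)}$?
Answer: $-864$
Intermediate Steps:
$y{\left(o \right)} = 3 + \sqrt{99 + o}$ ($y{\left(o \right)} = 3 + \sqrt{o + 99} = 3 + \sqrt{99 + o}$)
$\left(-4\right) 6 \cdot 3 y{\left(3 \left(-3 - 3\right) \right)} = \left(-4\right) 6 \cdot 3 \left(3 + \sqrt{99 + 3 \left(-3 - 3\right)}\right) = \left(-24\right) 3 \left(3 + \sqrt{99 + 3 \left(-6\right)}\right) = - 72 \left(3 + \sqrt{99 - 18}\right) = - 72 \left(3 + \sqrt{81}\right) = - 72 \left(3 + 9\right) = \left(-72\right) 12 = -864$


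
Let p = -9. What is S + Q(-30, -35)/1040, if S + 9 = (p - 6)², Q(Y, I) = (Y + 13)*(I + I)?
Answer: 22583/104 ≈ 217.14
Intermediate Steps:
Q(Y, I) = 2*I*(13 + Y) (Q(Y, I) = (13 + Y)*(2*I) = 2*I*(13 + Y))
S = 216 (S = -9 + (-9 - 6)² = -9 + (-15)² = -9 + 225 = 216)
S + Q(-30, -35)/1040 = 216 + (2*(-35)*(13 - 30))/1040 = 216 + (2*(-35)*(-17))*(1/1040) = 216 + 1190*(1/1040) = 216 + 119/104 = 22583/104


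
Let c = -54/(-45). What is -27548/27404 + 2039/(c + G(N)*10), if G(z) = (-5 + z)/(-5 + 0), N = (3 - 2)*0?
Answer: 69460273/383656 ≈ 181.05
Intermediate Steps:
N = 0 (N = 1*0 = 0)
c = 6/5 (c = -54*(-1/45) = 6/5 ≈ 1.2000)
G(z) = 1 - z/5 (G(z) = (-5 + z)/(-5) = (-5 + z)*(-1/5) = 1 - z/5)
-27548/27404 + 2039/(c + G(N)*10) = -27548/27404 + 2039/(6/5 + (1 - 1/5*0)*10) = -27548*1/27404 + 2039/(6/5 + (1 + 0)*10) = -6887/6851 + 2039/(6/5 + 1*10) = -6887/6851 + 2039/(6/5 + 10) = -6887/6851 + 2039/(56/5) = -6887/6851 + 2039*(5/56) = -6887/6851 + 10195/56 = 69460273/383656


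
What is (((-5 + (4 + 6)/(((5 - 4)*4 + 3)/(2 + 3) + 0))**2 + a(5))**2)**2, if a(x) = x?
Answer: 48796810000/5764801 ≈ 8464.6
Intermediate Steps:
(((-5 + (4 + 6)/(((5 - 4)*4 + 3)/(2 + 3) + 0))**2 + a(5))**2)**2 = (((-5 + (4 + 6)/(((5 - 4)*4 + 3)/(2 + 3) + 0))**2 + 5)**2)**2 = (((-5 + 10/((1*4 + 3)/5 + 0))**2 + 5)**2)**2 = (((-5 + 10/((4 + 3)*(1/5) + 0))**2 + 5)**2)**2 = (((-5 + 10/(7*(1/5) + 0))**2 + 5)**2)**2 = (((-5 + 10/(7/5 + 0))**2 + 5)**2)**2 = (((-5 + 10/(7/5))**2 + 5)**2)**2 = (((-5 + 10*(5/7))**2 + 5)**2)**2 = (((-5 + 50/7)**2 + 5)**2)**2 = (((15/7)**2 + 5)**2)**2 = ((225/49 + 5)**2)**2 = ((470/49)**2)**2 = (220900/2401)**2 = 48796810000/5764801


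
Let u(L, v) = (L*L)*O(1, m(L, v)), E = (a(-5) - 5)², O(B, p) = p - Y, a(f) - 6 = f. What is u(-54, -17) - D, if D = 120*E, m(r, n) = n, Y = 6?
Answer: -68988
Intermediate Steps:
a(f) = 6 + f
O(B, p) = -6 + p (O(B, p) = p - 1*6 = p - 6 = -6 + p)
E = 16 (E = ((6 - 5) - 5)² = (1 - 5)² = (-4)² = 16)
D = 1920 (D = 120*16 = 1920)
u(L, v) = L²*(-6 + v) (u(L, v) = (L*L)*(-6 + v) = L²*(-6 + v))
u(-54, -17) - D = (-54)²*(-6 - 17) - 1*1920 = 2916*(-23) - 1920 = -67068 - 1920 = -68988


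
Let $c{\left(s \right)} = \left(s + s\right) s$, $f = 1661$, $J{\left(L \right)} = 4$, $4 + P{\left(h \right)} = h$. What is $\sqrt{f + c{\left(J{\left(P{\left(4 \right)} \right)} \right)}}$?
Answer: $\sqrt{1693} \approx 41.146$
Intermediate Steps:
$P{\left(h \right)} = -4 + h$
$c{\left(s \right)} = 2 s^{2}$ ($c{\left(s \right)} = 2 s s = 2 s^{2}$)
$\sqrt{f + c{\left(J{\left(P{\left(4 \right)} \right)} \right)}} = \sqrt{1661 + 2 \cdot 4^{2}} = \sqrt{1661 + 2 \cdot 16} = \sqrt{1661 + 32} = \sqrt{1693}$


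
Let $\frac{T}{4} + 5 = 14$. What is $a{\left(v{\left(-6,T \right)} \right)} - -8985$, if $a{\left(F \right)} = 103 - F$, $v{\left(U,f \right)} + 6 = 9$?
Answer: $9085$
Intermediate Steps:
$T = 36$ ($T = -20 + 4 \cdot 14 = -20 + 56 = 36$)
$v{\left(U,f \right)} = 3$ ($v{\left(U,f \right)} = -6 + 9 = 3$)
$a{\left(v{\left(-6,T \right)} \right)} - -8985 = \left(103 - 3\right) - -8985 = \left(103 - 3\right) + 8985 = 100 + 8985 = 9085$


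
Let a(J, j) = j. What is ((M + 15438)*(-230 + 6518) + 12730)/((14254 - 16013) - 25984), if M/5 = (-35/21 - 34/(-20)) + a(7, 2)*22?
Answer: -98471282/27743 ≈ -3549.4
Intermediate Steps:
M = 1321/6 (M = 5*((-35/21 - 34/(-20)) + 2*22) = 5*((-35*1/21 - 34*(-1/20)) + 44) = 5*((-5/3 + 17/10) + 44) = 5*(1/30 + 44) = 5*(1321/30) = 1321/6 ≈ 220.17)
((M + 15438)*(-230 + 6518) + 12730)/((14254 - 16013) - 25984) = ((1321/6 + 15438)*(-230 + 6518) + 12730)/((14254 - 16013) - 25984) = ((93949/6)*6288 + 12730)/(-1759 - 25984) = (98458552 + 12730)/(-27743) = 98471282*(-1/27743) = -98471282/27743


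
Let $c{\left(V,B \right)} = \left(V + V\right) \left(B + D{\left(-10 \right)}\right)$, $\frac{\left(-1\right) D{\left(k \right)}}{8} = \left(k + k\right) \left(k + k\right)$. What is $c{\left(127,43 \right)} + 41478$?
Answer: $-760400$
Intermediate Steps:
$D{\left(k \right)} = - 32 k^{2}$ ($D{\left(k \right)} = - 8 \left(k + k\right) \left(k + k\right) = - 8 \cdot 2 k 2 k = - 8 \cdot 4 k^{2} = - 32 k^{2}$)
$c{\left(V,B \right)} = 2 V \left(-3200 + B\right)$ ($c{\left(V,B \right)} = \left(V + V\right) \left(B - 32 \left(-10\right)^{2}\right) = 2 V \left(B - 3200\right) = 2 V \left(-3200 + B\right)$)
$c{\left(127,43 \right)} + 41478 = 2 \cdot 127 \left(-3200 + 43\right) + 41478 = 2 \cdot 127 \left(-3157\right) + 41478 = -801878 + 41478 = -760400$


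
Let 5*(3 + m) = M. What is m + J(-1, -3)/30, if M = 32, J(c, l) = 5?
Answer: 107/30 ≈ 3.5667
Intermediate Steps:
m = 17/5 (m = -3 + (⅕)*32 = -3 + 32/5 = 17/5 ≈ 3.4000)
m + J(-1, -3)/30 = 17/5 + 5/30 = 17/5 + 5*(1/30) = 17/5 + ⅙ = 107/30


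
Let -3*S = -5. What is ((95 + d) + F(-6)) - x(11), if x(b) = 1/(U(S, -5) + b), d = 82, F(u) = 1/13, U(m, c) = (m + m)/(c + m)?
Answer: 23007/130 ≈ 176.98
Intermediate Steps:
S = 5/3 (S = -⅓*(-5) = 5/3 ≈ 1.6667)
U(m, c) = 2*m/(c + m) (U(m, c) = (2*m)/(c + m) = 2*m/(c + m))
F(u) = 1/13
x(b) = 1/(-1 + b) (x(b) = 1/(2*(5/3)/(-5 + 5/3) + b) = 1/(2*(5/3)/(-10/3) + b) = 1/(2*(5/3)*(-3/10) + b) = 1/(-1 + b))
((95 + d) + F(-6)) - x(11) = ((95 + 82) + 1/13) - 1/(-1 + 11) = (177 + 1/13) - 1/10 = 2302/13 - 1*⅒ = 2302/13 - ⅒ = 23007/130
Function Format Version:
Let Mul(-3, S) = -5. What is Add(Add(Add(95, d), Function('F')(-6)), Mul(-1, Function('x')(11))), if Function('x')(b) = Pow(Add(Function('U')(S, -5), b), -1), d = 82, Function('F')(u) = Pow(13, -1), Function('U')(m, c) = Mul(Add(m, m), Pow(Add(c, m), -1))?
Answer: Rational(23007, 130) ≈ 176.98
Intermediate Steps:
S = Rational(5, 3) (S = Mul(Rational(-1, 3), -5) = Rational(5, 3) ≈ 1.6667)
Function('U')(m, c) = Mul(2, m, Pow(Add(c, m), -1)) (Function('U')(m, c) = Mul(Mul(2, m), Pow(Add(c, m), -1)) = Mul(2, m, Pow(Add(c, m), -1)))
Function('F')(u) = Rational(1, 13)
Function('x')(b) = Pow(Add(-1, b), -1) (Function('x')(b) = Pow(Add(Mul(2, Rational(5, 3), Pow(Add(-5, Rational(5, 3)), -1)), b), -1) = Pow(Add(Mul(2, Rational(5, 3), Pow(Rational(-10, 3), -1)), b), -1) = Pow(Add(Mul(2, Rational(5, 3), Rational(-3, 10)), b), -1) = Pow(Add(-1, b), -1))
Add(Add(Add(95, d), Function('F')(-6)), Mul(-1, Function('x')(11))) = Add(Add(Add(95, 82), Rational(1, 13)), Mul(-1, Pow(Add(-1, 11), -1))) = Add(Add(177, Rational(1, 13)), Mul(-1, Pow(10, -1))) = Add(Rational(2302, 13), Mul(-1, Rational(1, 10))) = Add(Rational(2302, 13), Rational(-1, 10)) = Rational(23007, 130)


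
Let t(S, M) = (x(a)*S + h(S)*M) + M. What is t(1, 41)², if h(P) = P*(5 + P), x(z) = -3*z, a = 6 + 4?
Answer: 66049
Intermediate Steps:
a = 10
t(S, M) = M - 30*S + M*S*(5 + S) (t(S, M) = ((-3*10)*S + (S*(5 + S))*M) + M = (-30*S + M*S*(5 + S)) + M = M - 30*S + M*S*(5 + S))
t(1, 41)² = (41 - 30*1 + 41*1*(5 + 1))² = (41 - 30 + 41*1*6)² = (41 - 30 + 246)² = 257² = 66049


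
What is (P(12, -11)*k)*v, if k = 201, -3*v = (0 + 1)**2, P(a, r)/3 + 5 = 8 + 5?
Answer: -1608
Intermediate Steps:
P(a, r) = 24 (P(a, r) = -15 + 3*(8 + 5) = -15 + 3*13 = -15 + 39 = 24)
v = -1/3 (v = -(0 + 1)**2/3 = -1/3*1**2 = -1/3*1 = -1/3 ≈ -0.33333)
(P(12, -11)*k)*v = (24*201)*(-1/3) = 4824*(-1/3) = -1608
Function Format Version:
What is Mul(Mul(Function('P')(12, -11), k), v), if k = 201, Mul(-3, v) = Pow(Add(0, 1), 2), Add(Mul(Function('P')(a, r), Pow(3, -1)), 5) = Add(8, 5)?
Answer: -1608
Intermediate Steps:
Function('P')(a, r) = 24 (Function('P')(a, r) = Add(-15, Mul(3, Add(8, 5))) = Add(-15, Mul(3, 13)) = Add(-15, 39) = 24)
v = Rational(-1, 3) (v = Mul(Rational(-1, 3), Pow(Add(0, 1), 2)) = Mul(Rational(-1, 3), Pow(1, 2)) = Mul(Rational(-1, 3), 1) = Rational(-1, 3) ≈ -0.33333)
Mul(Mul(Function('P')(12, -11), k), v) = Mul(Mul(24, 201), Rational(-1, 3)) = Mul(4824, Rational(-1, 3)) = -1608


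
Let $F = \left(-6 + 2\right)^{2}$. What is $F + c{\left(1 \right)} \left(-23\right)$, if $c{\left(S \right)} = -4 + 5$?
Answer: $-7$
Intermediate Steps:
$c{\left(S \right)} = 1$
$F = 16$ ($F = \left(-4\right)^{2} = 16$)
$F + c{\left(1 \right)} \left(-23\right) = 16 + 1 \left(-23\right) = 16 - 23 = -7$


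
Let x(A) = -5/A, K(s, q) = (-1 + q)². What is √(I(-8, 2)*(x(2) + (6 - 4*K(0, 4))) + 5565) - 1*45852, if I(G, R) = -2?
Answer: -45852 + √5630 ≈ -45777.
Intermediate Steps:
√(I(-8, 2)*(x(2) + (6 - 4*K(0, 4))) + 5565) - 1*45852 = √(-2*(-5/2 + (6 - 4*(-1 + 4)²)) + 5565) - 1*45852 = √(-2*(-5*½ + (6 - 4*3²)) + 5565) - 45852 = √(-2*(-5/2 + (6 - 4*9)) + 5565) - 45852 = √(-2*(-5/2 + (6 - 36)) + 5565) - 45852 = √(-2*(-5/2 - 30) + 5565) - 45852 = √(-2*(-65/2) + 5565) - 45852 = √(65 + 5565) - 45852 = √5630 - 45852 = -45852 + √5630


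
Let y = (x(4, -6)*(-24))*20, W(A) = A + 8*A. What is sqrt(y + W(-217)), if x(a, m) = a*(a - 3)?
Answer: I*sqrt(3873) ≈ 62.233*I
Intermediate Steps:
x(a, m) = a*(-3 + a)
W(A) = 9*A
y = -1920 (y = ((4*(-3 + 4))*(-24))*20 = ((4*1)*(-24))*20 = (4*(-24))*20 = -96*20 = -1920)
sqrt(y + W(-217)) = sqrt(-1920 + 9*(-217)) = sqrt(-1920 - 1953) = sqrt(-3873) = I*sqrt(3873)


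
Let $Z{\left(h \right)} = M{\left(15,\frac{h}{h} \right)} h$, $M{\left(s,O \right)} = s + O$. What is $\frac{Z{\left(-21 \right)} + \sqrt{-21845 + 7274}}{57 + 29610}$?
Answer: $- \frac{112}{9889} + \frac{i \sqrt{1619}}{9889} \approx -0.011326 + 0.0040688 i$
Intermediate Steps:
$M{\left(s,O \right)} = O + s$
$Z{\left(h \right)} = 16 h$ ($Z{\left(h \right)} = \left(\frac{h}{h} + 15\right) h = \left(1 + 15\right) h = 16 h$)
$\frac{Z{\left(-21 \right)} + \sqrt{-21845 + 7274}}{57 + 29610} = \frac{16 \left(-21\right) + \sqrt{-21845 + 7274}}{57 + 29610} = \frac{-336 + \sqrt{-14571}}{29667} = \left(-336 + 3 i \sqrt{1619}\right) \frac{1}{29667} = - \frac{112}{9889} + \frac{i \sqrt{1619}}{9889}$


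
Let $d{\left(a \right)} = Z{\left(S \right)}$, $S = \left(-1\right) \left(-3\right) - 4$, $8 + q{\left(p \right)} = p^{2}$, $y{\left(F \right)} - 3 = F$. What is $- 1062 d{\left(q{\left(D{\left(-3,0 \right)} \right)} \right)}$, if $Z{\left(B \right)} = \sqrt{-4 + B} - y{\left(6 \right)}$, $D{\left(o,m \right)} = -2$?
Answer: $9558 - 1062 i \sqrt{5} \approx 9558.0 - 2374.7 i$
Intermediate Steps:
$y{\left(F \right)} = 3 + F$
$q{\left(p \right)} = -8 + p^{2}$
$S = -1$ ($S = 3 - 4 = -1$)
$Z{\left(B \right)} = -9 + \sqrt{-4 + B}$ ($Z{\left(B \right)} = \sqrt{-4 + B} - \left(3 + 6\right) = \sqrt{-4 + B} - 9 = -9 + \sqrt{-4 + B}$)
$d{\left(a \right)} = -9 + i \sqrt{5}$ ($d{\left(a \right)} = -9 + \sqrt{-4 - 1} = -9 + \sqrt{-5} = -9 + i \sqrt{5}$)
$- 1062 d{\left(q{\left(D{\left(-3,0 \right)} \right)} \right)} = - 1062 \left(-9 + i \sqrt{5}\right) = 9558 - 1062 i \sqrt{5}$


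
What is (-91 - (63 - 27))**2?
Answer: 16129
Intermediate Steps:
(-91 - (63 - 27))**2 = (-91 - 1*36)**2 = (-91 - 36)**2 = (-127)**2 = 16129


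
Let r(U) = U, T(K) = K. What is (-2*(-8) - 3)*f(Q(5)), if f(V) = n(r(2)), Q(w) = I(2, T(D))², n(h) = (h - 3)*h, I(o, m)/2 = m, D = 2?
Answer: -26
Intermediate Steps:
I(o, m) = 2*m
n(h) = h*(-3 + h) (n(h) = (-3 + h)*h = h*(-3 + h))
Q(w) = 16 (Q(w) = (2*2)² = 4² = 16)
f(V) = -2 (f(V) = 2*(-3 + 2) = 2*(-1) = -2)
(-2*(-8) - 3)*f(Q(5)) = (-2*(-8) - 3)*(-2) = (16 - 3)*(-2) = 13*(-2) = -26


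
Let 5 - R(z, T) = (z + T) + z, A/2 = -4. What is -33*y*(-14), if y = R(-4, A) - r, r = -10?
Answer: 14322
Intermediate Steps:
A = -8 (A = 2*(-4) = -8)
R(z, T) = 5 - T - 2*z (R(z, T) = 5 - ((z + T) + z) = 5 - ((T + z) + z) = 5 - (T + 2*z) = 5 + (-T - 2*z) = 5 - T - 2*z)
y = 31 (y = (5 - 1*(-8) - 2*(-4)) - 1*(-10) = (5 + 8 + 8) + 10 = 21 + 10 = 31)
-33*y*(-14) = -33*31*(-14) = -1023*(-14) = 14322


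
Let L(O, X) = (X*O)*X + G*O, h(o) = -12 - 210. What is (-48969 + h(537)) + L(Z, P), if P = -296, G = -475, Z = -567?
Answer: -49458138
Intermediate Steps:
h(o) = -222
L(O, X) = -475*O + O*X² (L(O, X) = (X*O)*X - 475*O = (O*X)*X - 475*O = O*X² - 475*O = -475*O + O*X²)
(-48969 + h(537)) + L(Z, P) = (-48969 - 222) - 567*(-475 + (-296)²) = -49191 - 567*(-475 + 87616) = -49191 - 567*87141 = -49191 - 49408947 = -49458138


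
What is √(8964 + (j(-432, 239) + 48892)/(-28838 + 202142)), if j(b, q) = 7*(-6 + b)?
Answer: √1869688858487/14442 ≈ 94.680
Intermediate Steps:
j(b, q) = -42 + 7*b
√(8964 + (j(-432, 239) + 48892)/(-28838 + 202142)) = √(8964 + ((-42 + 7*(-432)) + 48892)/(-28838 + 202142)) = √(8964 + ((-42 - 3024) + 48892)/173304) = √(8964 + (-3066 + 48892)*(1/173304)) = √(8964 + 45826*(1/173304)) = √(8964 + 22913/86652) = √(776771441/86652) = √1869688858487/14442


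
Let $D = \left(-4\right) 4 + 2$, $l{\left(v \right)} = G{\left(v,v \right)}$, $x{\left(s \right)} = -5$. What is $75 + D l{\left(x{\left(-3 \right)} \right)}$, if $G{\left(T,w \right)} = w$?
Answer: $145$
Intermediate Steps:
$l{\left(v \right)} = v$
$D = -14$ ($D = -16 + 2 = -14$)
$75 + D l{\left(x{\left(-3 \right)} \right)} = 75 - -70 = 75 + 70 = 145$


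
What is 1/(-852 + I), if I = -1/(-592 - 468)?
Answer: -1060/903119 ≈ -0.0011737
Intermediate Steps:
I = 1/1060 (I = -1/(-1060) = -1*(-1/1060) = 1/1060 ≈ 0.00094340)
1/(-852 + I) = 1/(-852 + 1/1060) = 1/(-903119/1060) = -1060/903119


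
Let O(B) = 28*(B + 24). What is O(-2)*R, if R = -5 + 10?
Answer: 3080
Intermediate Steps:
O(B) = 672 + 28*B (O(B) = 28*(24 + B) = 672 + 28*B)
R = 5
O(-2)*R = (672 + 28*(-2))*5 = (672 - 56)*5 = 616*5 = 3080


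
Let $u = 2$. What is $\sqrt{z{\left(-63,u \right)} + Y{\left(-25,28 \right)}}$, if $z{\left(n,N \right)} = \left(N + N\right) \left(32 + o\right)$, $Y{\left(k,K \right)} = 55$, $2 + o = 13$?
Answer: $\sqrt{227} \approx 15.067$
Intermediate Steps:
$o = 11$ ($o = -2 + 13 = 11$)
$z{\left(n,N \right)} = 86 N$ ($z{\left(n,N \right)} = \left(N + N\right) \left(32 + 11\right) = 2 N 43 = 86 N$)
$\sqrt{z{\left(-63,u \right)} + Y{\left(-25,28 \right)}} = \sqrt{86 \cdot 2 + 55} = \sqrt{172 + 55} = \sqrt{227}$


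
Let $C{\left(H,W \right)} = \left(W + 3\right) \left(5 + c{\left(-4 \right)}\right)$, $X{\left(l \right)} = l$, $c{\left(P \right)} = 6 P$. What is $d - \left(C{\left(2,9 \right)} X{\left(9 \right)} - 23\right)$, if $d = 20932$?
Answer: $23007$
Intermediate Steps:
$C{\left(H,W \right)} = -57 - 19 W$ ($C{\left(H,W \right)} = \left(W + 3\right) \left(5 + 6 \left(-4\right)\right) = \left(3 + W\right) \left(5 - 24\right) = \left(3 + W\right) \left(-19\right) = -57 - 19 W$)
$d - \left(C{\left(2,9 \right)} X{\left(9 \right)} - 23\right) = 20932 - \left(\left(-57 - 171\right) 9 - 23\right) = 20932 - \left(\left(-228\right) 9 - 23\right) = 20932 - \left(-2052 - 23\right) = 20932 - -2075 = 20932 + 2075 = 23007$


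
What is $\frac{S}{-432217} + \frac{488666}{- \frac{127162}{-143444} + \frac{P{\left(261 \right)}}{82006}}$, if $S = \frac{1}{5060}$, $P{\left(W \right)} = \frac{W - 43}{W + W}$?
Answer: $\frac{29296449151022296502350591}{53147191502127548980} \approx 5.5123 \cdot 10^{5}$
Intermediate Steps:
$P{\left(W \right)} = \frac{-43 + W}{2 W}$
$S = \frac{1}{5060} \approx 0.00019763$
$\frac{S}{-432217} + \frac{488666}{- \frac{127162}{-143444} + \frac{P{\left(261 \right)}}{82006}} = \frac{1}{5060 \left(-432217\right)} + \frac{488666}{- \frac{127162}{-143444} + \frac{\frac{1}{2} \cdot \frac{1}{261} \left(-43 + 261\right)}{82006}} = \frac{1}{5060} \left(- \frac{1}{432217}\right) + \frac{488666}{\left(-127162\right) \left(- \frac{1}{143444}\right) + \frac{1}{2} \cdot \frac{1}{261} \cdot 218 \cdot \frac{1}{82006}} = - \frac{1}{2187018020} + \frac{488666}{\frac{9083}{10246} + \frac{109}{261} \cdot \frac{1}{82006}} = - \frac{1}{2187018020} + \frac{488666}{\frac{9083}{10246} + \frac{109}{21403566}} = - \frac{1}{2187018020} + \frac{488666}{\frac{48602426698}{54825234309}} = - \frac{1}{2187018020} + 488666 \cdot \frac{54825234309}{48602426698} = - \frac{1}{2187018020} + \frac{13395613974420897}{24301213349} = \frac{29296449151022296502350591}{53147191502127548980}$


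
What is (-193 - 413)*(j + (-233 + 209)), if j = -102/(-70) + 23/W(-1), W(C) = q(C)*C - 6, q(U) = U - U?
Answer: 559439/35 ≈ 15984.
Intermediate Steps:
q(U) = 0
W(C) = -6 (W(C) = 0*C - 6 = 0 - 6 = -6)
j = -499/210 (j = -102/(-70) + 23/(-6) = -102*(-1/70) + 23*(-1/6) = 51/35 - 23/6 = -499/210 ≈ -2.3762)
(-193 - 413)*(j + (-233 + 209)) = (-193 - 413)*(-499/210 + (-233 + 209)) = -606*(-499/210 - 24) = -606*(-5539/210) = 559439/35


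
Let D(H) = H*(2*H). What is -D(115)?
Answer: -26450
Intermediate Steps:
D(H) = 2*H²
-D(115) = -2*115² = -2*13225 = -1*26450 = -26450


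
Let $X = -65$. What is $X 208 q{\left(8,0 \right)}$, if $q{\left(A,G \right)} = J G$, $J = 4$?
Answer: $0$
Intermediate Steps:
$q{\left(A,G \right)} = 4 G$
$X 208 q{\left(8,0 \right)} = \left(-65\right) 208 \cdot 4 \cdot 0 = \left(-13520\right) 0 = 0$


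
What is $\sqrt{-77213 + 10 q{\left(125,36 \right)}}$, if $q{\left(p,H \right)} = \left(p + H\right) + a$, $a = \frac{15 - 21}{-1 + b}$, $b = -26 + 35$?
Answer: $\frac{i \sqrt{302442}}{2} \approx 274.97 i$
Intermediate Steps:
$b = 9$
$a = - \frac{3}{4}$ ($a = \frac{15 - 21}{-1 + 9} = - \frac{6}{8} = \left(-6\right) \frac{1}{8} = - \frac{3}{4} \approx -0.75$)
$q{\left(p,H \right)} = - \frac{3}{4} + H + p$ ($q{\left(p,H \right)} = \left(p + H\right) - \frac{3}{4} = \left(H + p\right) - \frac{3}{4} = - \frac{3}{4} + H + p$)
$\sqrt{-77213 + 10 q{\left(125,36 \right)}} = \sqrt{-77213 + 10 \left(- \frac{3}{4} + 36 + 125\right)} = \sqrt{-77213 + 10 \cdot \frac{641}{4}} = \sqrt{-77213 + \frac{3205}{2}} = \sqrt{- \frac{151221}{2}} = \frac{i \sqrt{302442}}{2}$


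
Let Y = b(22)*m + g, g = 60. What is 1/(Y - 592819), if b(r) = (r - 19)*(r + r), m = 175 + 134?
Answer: -1/551971 ≈ -1.8117e-6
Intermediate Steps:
m = 309
b(r) = 2*r*(-19 + r) (b(r) = (-19 + r)*(2*r) = 2*r*(-19 + r))
Y = 40848 (Y = (2*22*(-19 + 22))*309 + 60 = (2*22*3)*309 + 60 = 132*309 + 60 = 40788 + 60 = 40848)
1/(Y - 592819) = 1/(40848 - 592819) = 1/(-551971) = -1/551971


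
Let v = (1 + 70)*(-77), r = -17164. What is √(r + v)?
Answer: I*√22631 ≈ 150.44*I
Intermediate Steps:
v = -5467 (v = 71*(-77) = -5467)
√(r + v) = √(-17164 - 5467) = √(-22631) = I*√22631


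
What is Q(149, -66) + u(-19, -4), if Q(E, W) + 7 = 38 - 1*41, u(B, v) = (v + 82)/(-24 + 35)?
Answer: -32/11 ≈ -2.9091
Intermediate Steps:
u(B, v) = 82/11 + v/11 (u(B, v) = (82 + v)/11 = (82 + v)*(1/11) = 82/11 + v/11)
Q(E, W) = -10 (Q(E, W) = -7 + (38 - 1*41) = -7 + (38 - 41) = -7 - 3 = -10)
Q(149, -66) + u(-19, -4) = -10 + (82/11 + (1/11)*(-4)) = -10 + (82/11 - 4/11) = -10 + 78/11 = -32/11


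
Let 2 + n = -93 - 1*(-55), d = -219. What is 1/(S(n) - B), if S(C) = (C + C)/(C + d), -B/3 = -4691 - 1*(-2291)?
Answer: -259/1864720 ≈ -0.00013889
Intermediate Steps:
B = 7200 (B = -3*(-4691 - 1*(-2291)) = -3*(-4691 + 2291) = -3*(-2400) = 7200)
n = -40 (n = -2 + (-93 - 1*(-55)) = -2 + (-93 + 55) = -2 - 38 = -40)
S(C) = 2*C/(-219 + C) (S(C) = (C + C)/(C - 219) = (2*C)/(-219 + C) = 2*C/(-219 + C))
1/(S(n) - B) = 1/(2*(-40)/(-219 - 40) - 1*7200) = 1/(2*(-40)/(-259) - 7200) = 1/(2*(-40)*(-1/259) - 7200) = 1/(80/259 - 7200) = 1/(-1864720/259) = -259/1864720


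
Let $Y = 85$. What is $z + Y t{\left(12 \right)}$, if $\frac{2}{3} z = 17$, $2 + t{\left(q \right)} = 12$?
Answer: $\frac{1751}{2} \approx 875.5$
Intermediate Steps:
$t{\left(q \right)} = 10$ ($t{\left(q \right)} = -2 + 12 = 10$)
$z = \frac{51}{2}$ ($z = \frac{3}{2} \cdot 17 = \frac{51}{2} \approx 25.5$)
$z + Y t{\left(12 \right)} = \frac{51}{2} + 85 \cdot 10 = \frac{51}{2} + 850 = \frac{1751}{2}$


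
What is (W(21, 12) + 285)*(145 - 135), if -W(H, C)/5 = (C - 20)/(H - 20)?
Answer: 3250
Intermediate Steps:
W(H, C) = -5*(-20 + C)/(-20 + H) (W(H, C) = -5*(C - 20)/(H - 20) = -5*(-20 + C)/(-20 + H))
(W(21, 12) + 285)*(145 - 135) = (5*(20 - 1*12)/(-20 + 21) + 285)*(145 - 135) = (5*(20 - 12)/1 + 285)*10 = (5*1*8 + 285)*10 = (40 + 285)*10 = 325*10 = 3250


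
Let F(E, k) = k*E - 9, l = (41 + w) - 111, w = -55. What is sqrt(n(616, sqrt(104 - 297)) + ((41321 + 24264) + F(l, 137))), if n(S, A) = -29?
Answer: sqrt(48422) ≈ 220.05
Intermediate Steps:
l = -125 (l = (41 - 55) - 111 = -14 - 111 = -125)
F(E, k) = -9 + E*k (F(E, k) = E*k - 9 = -9 + E*k)
sqrt(n(616, sqrt(104 - 297)) + ((41321 + 24264) + F(l, 137))) = sqrt(-29 + ((41321 + 24264) + (-9 - 125*137))) = sqrt(-29 + (65585 + (-9 - 17125))) = sqrt(-29 + (65585 - 17134)) = sqrt(-29 + 48451) = sqrt(48422)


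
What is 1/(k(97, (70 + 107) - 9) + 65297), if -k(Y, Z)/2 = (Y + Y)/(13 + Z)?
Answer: 181/11818369 ≈ 1.5315e-5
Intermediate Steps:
k(Y, Z) = -4*Y/(13 + Z) (k(Y, Z) = -2*(Y + Y)/(13 + Z) = -2*2*Y/(13 + Z) = -4*Y/(13 + Z))
1/(k(97, (70 + 107) - 9) + 65297) = 1/(-4*97/(13 + ((70 + 107) - 9)) + 65297) = 1/(-4*97/(13 + (177 - 9)) + 65297) = 1/(-4*97/(13 + 168) + 65297) = 1/(-4*97/181 + 65297) = 1/(-4*97*1/181 + 65297) = 1/(-388/181 + 65297) = 1/(11818369/181) = 181/11818369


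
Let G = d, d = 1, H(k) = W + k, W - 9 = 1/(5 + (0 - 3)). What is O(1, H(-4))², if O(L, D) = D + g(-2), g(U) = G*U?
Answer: 49/4 ≈ 12.250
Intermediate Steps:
W = 19/2 (W = 9 + 1/(5 + (0 - 3)) = 9 + 1/(5 - 3) = 9 + 1/2 = 9 + ½ = 19/2 ≈ 9.5000)
H(k) = 19/2 + k
G = 1
g(U) = U (g(U) = 1*U = U)
O(L, D) = -2 + D (O(L, D) = D - 2 = -2 + D)
O(1, H(-4))² = (-2 + (19/2 - 4))² = (-2 + 11/2)² = (7/2)² = 49/4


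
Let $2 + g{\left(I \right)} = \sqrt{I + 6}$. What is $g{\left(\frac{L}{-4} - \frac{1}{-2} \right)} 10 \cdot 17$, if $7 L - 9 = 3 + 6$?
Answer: $-340 + \frac{170 \sqrt{287}}{7} \approx 71.426$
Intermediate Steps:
$L = \frac{18}{7}$ ($L = \frac{9}{7} + \frac{3 + 6}{7} = \frac{9}{7} + \frac{1}{7} \cdot 9 = \frac{9}{7} + \frac{9}{7} = \frac{18}{7} \approx 2.5714$)
$g{\left(I \right)} = -2 + \sqrt{6 + I}$ ($g{\left(I \right)} = -2 + \sqrt{I + 6} = -2 + \sqrt{6 + I}$)
$g{\left(\frac{L}{-4} - \frac{1}{-2} \right)} 10 \cdot 17 = \left(-2 + \sqrt{6 + \left(\frac{18}{7 \left(-4\right)} - \frac{1}{-2}\right)}\right) 10 \cdot 17 = \left(-2 + \sqrt{6 + \left(\frac{18}{7} \left(- \frac{1}{4}\right) - - \frac{1}{2}\right)}\right) 10 \cdot 17 = \left(-2 + \sqrt{6 + \left(- \frac{9}{14} + \frac{1}{2}\right)}\right) 10 \cdot 17 = \left(-2 + \sqrt{6 - \frac{1}{7}}\right) 10 \cdot 17 = \left(-2 + \sqrt{\frac{41}{7}}\right) 10 \cdot 17 = \left(-2 + \frac{\sqrt{287}}{7}\right) 10 \cdot 17 = \left(-20 + \frac{10 \sqrt{287}}{7}\right) 17 = -340 + \frac{170 \sqrt{287}}{7}$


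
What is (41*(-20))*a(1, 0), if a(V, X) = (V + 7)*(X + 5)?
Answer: -32800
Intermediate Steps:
a(V, X) = (5 + X)*(7 + V) (a(V, X) = (7 + V)*(5 + X) = (5 + X)*(7 + V))
(41*(-20))*a(1, 0) = (41*(-20))*(35 + 5*1 + 7*0 + 1*0) = -820*(35 + 5 + 0 + 0) = -820*40 = -32800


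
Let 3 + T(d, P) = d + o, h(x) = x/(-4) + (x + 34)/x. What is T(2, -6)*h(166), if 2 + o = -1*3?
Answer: 20067/83 ≈ 241.77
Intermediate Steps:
o = -5 (o = -2 - 1*3 = -2 - 3 = -5)
h(x) = -x/4 + (34 + x)/x (h(x) = x*(-1/4) + (34 + x)/x = -x/4 + (34 + x)/x)
T(d, P) = -8 + d (T(d, P) = -3 + (d - 5) = -3 + (-5 + d) = -8 + d)
T(2, -6)*h(166) = (-8 + 2)*(1 + 34/166 - 1/4*166) = -6*(1 + 34*(1/166) - 83/2) = -6*(1 + 17/83 - 83/2) = -6*(-6689/166) = 20067/83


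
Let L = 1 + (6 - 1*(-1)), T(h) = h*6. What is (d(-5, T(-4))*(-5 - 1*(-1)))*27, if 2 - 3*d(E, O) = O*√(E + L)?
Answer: -72 - 864*√3 ≈ -1568.5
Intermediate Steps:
T(h) = 6*h
L = 8 (L = 1 + (6 + 1) = 1 + 7 = 8)
d(E, O) = ⅔ - O*√(8 + E)/3 (d(E, O) = ⅔ - O*√(E + 8)/3 = ⅔ - O*√(8 + E)/3)
(d(-5, T(-4))*(-5 - 1*(-1)))*27 = ((⅔ - 6*(-4)*√(8 - 5)/3)*(-5 - 1*(-1)))*27 = ((⅔ - ⅓*(-24)*√3)*(-5 + 1))*27 = ((⅔ + 8*√3)*(-4))*27 = (-8/3 - 32*√3)*27 = -72 - 864*√3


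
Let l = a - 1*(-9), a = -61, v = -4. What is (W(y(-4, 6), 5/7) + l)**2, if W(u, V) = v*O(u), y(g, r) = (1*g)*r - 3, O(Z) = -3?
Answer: 1600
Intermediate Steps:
y(g, r) = -3 + g*r (y(g, r) = g*r - 3 = -3 + g*r)
l = -52 (l = -61 - 1*(-9) = -61 + 9 = -52)
W(u, V) = 12 (W(u, V) = -4*(-3) = 12)
(W(y(-4, 6), 5/7) + l)**2 = (12 - 52)**2 = (-40)**2 = 1600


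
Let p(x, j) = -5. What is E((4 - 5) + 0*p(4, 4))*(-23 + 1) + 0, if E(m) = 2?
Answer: -44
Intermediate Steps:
E((4 - 5) + 0*p(4, 4))*(-23 + 1) + 0 = 2*(-23 + 1) + 0 = 2*(-22) + 0 = -44 + 0 = -44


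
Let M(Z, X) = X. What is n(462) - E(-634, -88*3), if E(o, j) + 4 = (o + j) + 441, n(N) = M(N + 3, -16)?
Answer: 445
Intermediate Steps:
n(N) = -16
E(o, j) = 437 + j + o (E(o, j) = -4 + ((o + j) + 441) = -4 + ((j + o) + 441) = -4 + (441 + j + o) = 437 + j + o)
n(462) - E(-634, -88*3) = -16 - (437 - 88*3 - 634) = -16 - (437 - 264 - 634) = -16 - 1*(-461) = -16 + 461 = 445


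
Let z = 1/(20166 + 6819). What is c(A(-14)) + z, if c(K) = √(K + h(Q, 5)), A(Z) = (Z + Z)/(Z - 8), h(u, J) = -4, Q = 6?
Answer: 1/26985 + I*√330/11 ≈ 3.7058e-5 + 1.6514*I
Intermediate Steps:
A(Z) = 2*Z/(-8 + Z) (A(Z) = (2*Z)/(-8 + Z) = 2*Z/(-8 + Z))
c(K) = √(-4 + K) (c(K) = √(K - 4) = √(-4 + K))
z = 1/26985 ≈ 3.7058e-5
c(A(-14)) + z = √(-4 + 2*(-14)/(-8 - 14)) + 1/26985 = √(-4 + 2*(-14)/(-22)) + 1/26985 = √(-4 + 2*(-14)*(-1/22)) + 1/26985 = √(-4 + 14/11) + 1/26985 = √(-30/11) + 1/26985 = I*√330/11 + 1/26985 = 1/26985 + I*√330/11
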